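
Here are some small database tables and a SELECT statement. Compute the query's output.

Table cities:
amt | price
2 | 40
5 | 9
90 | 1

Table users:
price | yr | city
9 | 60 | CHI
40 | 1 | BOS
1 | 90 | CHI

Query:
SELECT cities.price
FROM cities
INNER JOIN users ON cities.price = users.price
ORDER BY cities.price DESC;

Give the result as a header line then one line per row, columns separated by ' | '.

== RESULT ==
cities.price
40
9
1

Derivation:
After JOIN users (3 rows):
cities.amt | cities.price | users.price | users.yr | users.city
2 | 40 | 40 | 1 | BOS
5 | 9 | 9 | 60 | CHI
90 | 1 | 1 | 90 | CHI
After SELECT (3 rows):
cities.price
40
9
1
After ORDER BY (3 rows):
cities.price
40
9
1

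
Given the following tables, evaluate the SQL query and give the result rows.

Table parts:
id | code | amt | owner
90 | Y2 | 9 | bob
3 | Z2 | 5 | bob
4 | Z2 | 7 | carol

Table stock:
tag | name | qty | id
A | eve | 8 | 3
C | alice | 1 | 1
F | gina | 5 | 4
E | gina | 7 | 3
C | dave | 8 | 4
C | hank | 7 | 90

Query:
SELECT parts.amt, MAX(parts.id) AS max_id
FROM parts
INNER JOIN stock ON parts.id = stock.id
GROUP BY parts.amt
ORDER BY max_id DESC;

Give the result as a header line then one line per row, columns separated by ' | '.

== RESULT ==
parts.amt | max_id
9 | 90
7 | 4
5 | 3

Derivation:
After JOIN stock (5 rows):
parts.id | parts.code | parts.amt | parts.owner | stock.tag | stock.name | stock.qty | stock.id
90 | Y2 | 9 | bob | C | hank | 7 | 90
3 | Z2 | 5 | bob | A | eve | 8 | 3
3 | Z2 | 5 | bob | E | gina | 7 | 3
4 | Z2 | 7 | carol | F | gina | 5 | 4
4 | Z2 | 7 | carol | C | dave | 8 | 4
After GROUP BY (3 rows):
parts.amt | max_id
9 | 90
5 | 3
7 | 4
After ORDER BY (3 rows):
parts.amt | max_id
9 | 90
7 | 4
5 | 3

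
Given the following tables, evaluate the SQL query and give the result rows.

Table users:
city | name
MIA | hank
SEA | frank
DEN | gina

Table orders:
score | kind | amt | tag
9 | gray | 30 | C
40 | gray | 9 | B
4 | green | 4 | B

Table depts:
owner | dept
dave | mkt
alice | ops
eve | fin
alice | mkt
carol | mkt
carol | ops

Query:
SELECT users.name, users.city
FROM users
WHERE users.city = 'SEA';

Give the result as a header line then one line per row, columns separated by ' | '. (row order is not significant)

== RESULT ==
users.name | users.city
frank | SEA

Derivation:
After WHERE (1 rows):
users.city | users.name
SEA | frank
After SELECT (1 rows):
users.name | users.city
frank | SEA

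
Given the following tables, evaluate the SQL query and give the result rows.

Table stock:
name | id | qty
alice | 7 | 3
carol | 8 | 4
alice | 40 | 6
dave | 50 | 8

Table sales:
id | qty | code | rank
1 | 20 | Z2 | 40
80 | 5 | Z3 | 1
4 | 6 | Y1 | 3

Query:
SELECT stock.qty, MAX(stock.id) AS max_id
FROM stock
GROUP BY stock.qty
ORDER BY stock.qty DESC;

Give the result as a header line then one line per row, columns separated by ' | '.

After GROUP BY (4 rows):
stock.qty | max_id
3 | 7
4 | 8
6 | 40
8 | 50
After ORDER BY (4 rows):
stock.qty | max_id
8 | 50
6 | 40
4 | 8
3 | 7

== RESULT ==
stock.qty | max_id
8 | 50
6 | 40
4 | 8
3 | 7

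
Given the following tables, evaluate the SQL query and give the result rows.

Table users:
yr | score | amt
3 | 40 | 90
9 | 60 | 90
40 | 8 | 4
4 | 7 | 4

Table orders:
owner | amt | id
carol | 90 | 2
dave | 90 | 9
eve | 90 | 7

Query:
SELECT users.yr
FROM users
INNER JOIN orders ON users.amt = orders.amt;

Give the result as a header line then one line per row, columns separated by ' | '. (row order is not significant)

After JOIN orders (6 rows):
users.yr | users.score | users.amt | orders.owner | orders.amt | orders.id
3 | 40 | 90 | carol | 90 | 2
3 | 40 | 90 | dave | 90 | 9
3 | 40 | 90 | eve | 90 | 7
9 | 60 | 90 | carol | 90 | 2
9 | 60 | 90 | dave | 90 | 9
9 | 60 | 90 | eve | 90 | 7
After SELECT (6 rows):
users.yr
3
3
3
9
9
9

== RESULT ==
users.yr
3
3
3
9
9
9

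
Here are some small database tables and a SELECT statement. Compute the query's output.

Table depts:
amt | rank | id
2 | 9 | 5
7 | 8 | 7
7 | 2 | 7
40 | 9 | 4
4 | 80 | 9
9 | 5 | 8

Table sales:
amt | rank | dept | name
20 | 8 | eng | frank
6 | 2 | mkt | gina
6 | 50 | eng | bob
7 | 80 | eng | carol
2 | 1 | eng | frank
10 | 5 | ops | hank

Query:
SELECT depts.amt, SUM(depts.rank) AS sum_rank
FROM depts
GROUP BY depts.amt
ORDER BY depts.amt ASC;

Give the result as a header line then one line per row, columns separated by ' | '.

== RESULT ==
depts.amt | sum_rank
2 | 9
4 | 80
7 | 10
9 | 5
40 | 9

Derivation:
After GROUP BY (5 rows):
depts.amt | sum_rank
2 | 9
7 | 10
40 | 9
4 | 80
9 | 5
After ORDER BY (5 rows):
depts.amt | sum_rank
2 | 9
4 | 80
7 | 10
9 | 5
40 | 9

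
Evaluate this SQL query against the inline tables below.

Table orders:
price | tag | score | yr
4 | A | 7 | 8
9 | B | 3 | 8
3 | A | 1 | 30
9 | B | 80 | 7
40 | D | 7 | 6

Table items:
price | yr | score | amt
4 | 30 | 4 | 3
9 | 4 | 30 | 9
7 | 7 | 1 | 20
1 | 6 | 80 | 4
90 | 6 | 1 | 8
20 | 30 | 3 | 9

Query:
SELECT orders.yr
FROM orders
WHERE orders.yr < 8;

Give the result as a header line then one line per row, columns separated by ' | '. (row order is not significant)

== RESULT ==
orders.yr
7
6

Derivation:
After WHERE (2 rows):
orders.price | orders.tag | orders.score | orders.yr
9 | B | 80 | 7
40 | D | 7 | 6
After SELECT (2 rows):
orders.yr
7
6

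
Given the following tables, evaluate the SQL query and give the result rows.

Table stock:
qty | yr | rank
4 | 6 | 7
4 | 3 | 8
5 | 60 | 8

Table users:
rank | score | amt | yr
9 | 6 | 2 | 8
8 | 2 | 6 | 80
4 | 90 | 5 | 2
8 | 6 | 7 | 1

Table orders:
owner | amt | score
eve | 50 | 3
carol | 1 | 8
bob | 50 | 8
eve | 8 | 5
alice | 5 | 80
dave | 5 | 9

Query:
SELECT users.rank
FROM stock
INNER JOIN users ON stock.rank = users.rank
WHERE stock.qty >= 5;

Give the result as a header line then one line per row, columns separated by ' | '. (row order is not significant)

== RESULT ==
users.rank
8
8

Derivation:
After JOIN users (4 rows):
stock.qty | stock.yr | stock.rank | users.rank | users.score | users.amt | users.yr
4 | 3 | 8 | 8 | 2 | 6 | 80
4 | 3 | 8 | 8 | 6 | 7 | 1
5 | 60 | 8 | 8 | 2 | 6 | 80
5 | 60 | 8 | 8 | 6 | 7 | 1
After WHERE (2 rows):
stock.qty | stock.yr | stock.rank | users.rank | users.score | users.amt | users.yr
5 | 60 | 8 | 8 | 2 | 6 | 80
5 | 60 | 8 | 8 | 6 | 7 | 1
After SELECT (2 rows):
users.rank
8
8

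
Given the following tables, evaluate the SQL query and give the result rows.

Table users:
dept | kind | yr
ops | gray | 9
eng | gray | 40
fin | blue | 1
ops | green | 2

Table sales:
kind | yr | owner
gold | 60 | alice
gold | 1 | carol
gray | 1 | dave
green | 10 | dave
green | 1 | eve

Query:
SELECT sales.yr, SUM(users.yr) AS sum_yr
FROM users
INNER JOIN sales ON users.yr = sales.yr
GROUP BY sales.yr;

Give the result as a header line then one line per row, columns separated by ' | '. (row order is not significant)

After JOIN sales (3 rows):
users.dept | users.kind | users.yr | sales.kind | sales.yr | sales.owner
fin | blue | 1 | gold | 1 | carol
fin | blue | 1 | gray | 1 | dave
fin | blue | 1 | green | 1 | eve
After GROUP BY (1 rows):
sales.yr | sum_yr
1 | 3

== RESULT ==
sales.yr | sum_yr
1 | 3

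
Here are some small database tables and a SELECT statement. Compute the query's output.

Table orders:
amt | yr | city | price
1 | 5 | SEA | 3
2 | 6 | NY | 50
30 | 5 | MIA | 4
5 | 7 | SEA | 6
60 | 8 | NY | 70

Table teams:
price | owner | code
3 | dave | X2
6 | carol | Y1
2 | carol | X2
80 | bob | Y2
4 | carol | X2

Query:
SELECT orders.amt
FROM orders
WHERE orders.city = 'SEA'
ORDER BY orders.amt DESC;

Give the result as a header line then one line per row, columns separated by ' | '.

After WHERE (2 rows):
orders.amt | orders.yr | orders.city | orders.price
1 | 5 | SEA | 3
5 | 7 | SEA | 6
After SELECT (2 rows):
orders.amt
1
5
After ORDER BY (2 rows):
orders.amt
5
1

== RESULT ==
orders.amt
5
1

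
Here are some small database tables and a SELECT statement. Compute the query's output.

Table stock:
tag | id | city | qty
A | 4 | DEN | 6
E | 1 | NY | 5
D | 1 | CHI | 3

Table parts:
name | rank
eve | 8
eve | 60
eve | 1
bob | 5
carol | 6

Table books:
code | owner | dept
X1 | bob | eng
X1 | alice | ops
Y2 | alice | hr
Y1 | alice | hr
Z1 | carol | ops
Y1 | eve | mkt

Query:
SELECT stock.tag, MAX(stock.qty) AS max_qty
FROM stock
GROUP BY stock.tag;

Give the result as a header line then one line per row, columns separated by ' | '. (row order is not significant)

== RESULT ==
stock.tag | max_qty
A | 6
E | 5
D | 3

Derivation:
After GROUP BY (3 rows):
stock.tag | max_qty
A | 6
E | 5
D | 3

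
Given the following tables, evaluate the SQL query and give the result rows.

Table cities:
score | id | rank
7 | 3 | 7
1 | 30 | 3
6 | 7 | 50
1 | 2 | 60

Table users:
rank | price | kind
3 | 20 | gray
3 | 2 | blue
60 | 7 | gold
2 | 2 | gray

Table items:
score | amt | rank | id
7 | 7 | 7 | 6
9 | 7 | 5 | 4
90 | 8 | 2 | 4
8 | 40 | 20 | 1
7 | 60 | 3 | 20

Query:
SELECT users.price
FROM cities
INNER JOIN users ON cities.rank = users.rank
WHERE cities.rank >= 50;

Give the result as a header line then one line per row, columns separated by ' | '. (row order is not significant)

After JOIN users (3 rows):
cities.score | cities.id | cities.rank | users.rank | users.price | users.kind
1 | 30 | 3 | 3 | 20 | gray
1 | 30 | 3 | 3 | 2 | blue
1 | 2 | 60 | 60 | 7 | gold
After WHERE (1 rows):
cities.score | cities.id | cities.rank | users.rank | users.price | users.kind
1 | 2 | 60 | 60 | 7 | gold
After SELECT (1 rows):
users.price
7

== RESULT ==
users.price
7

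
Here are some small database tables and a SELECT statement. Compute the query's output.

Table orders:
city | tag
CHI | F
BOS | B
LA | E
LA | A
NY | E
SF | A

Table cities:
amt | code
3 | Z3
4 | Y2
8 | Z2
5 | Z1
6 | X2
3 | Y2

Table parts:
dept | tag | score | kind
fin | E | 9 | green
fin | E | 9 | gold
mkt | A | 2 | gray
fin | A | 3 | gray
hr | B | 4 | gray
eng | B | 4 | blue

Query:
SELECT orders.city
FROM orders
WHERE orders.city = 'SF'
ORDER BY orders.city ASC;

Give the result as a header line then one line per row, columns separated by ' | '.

After WHERE (1 rows):
orders.city | orders.tag
SF | A
After SELECT (1 rows):
orders.city
SF
After ORDER BY (1 rows):
orders.city
SF

== RESULT ==
orders.city
SF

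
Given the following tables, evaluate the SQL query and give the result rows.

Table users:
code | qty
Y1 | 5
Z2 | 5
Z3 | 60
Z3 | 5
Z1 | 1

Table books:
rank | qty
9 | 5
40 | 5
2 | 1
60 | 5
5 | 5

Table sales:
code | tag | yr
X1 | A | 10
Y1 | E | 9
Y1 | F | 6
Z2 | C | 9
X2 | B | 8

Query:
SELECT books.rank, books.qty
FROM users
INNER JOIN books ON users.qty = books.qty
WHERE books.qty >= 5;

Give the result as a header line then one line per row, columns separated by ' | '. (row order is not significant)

After JOIN books (13 rows):
users.code | users.qty | books.rank | books.qty
Y1 | 5 | 9 | 5
Y1 | 5 | 40 | 5
Y1 | 5 | 60 | 5
Y1 | 5 | 5 | 5
Z2 | 5 | 9 | 5
Z2 | 5 | 40 | 5
Z2 | 5 | 60 | 5
Z2 | 5 | 5 | 5
Z3 | 5 | 9 | 5
Z3 | 5 | 40 | 5
Z3 | 5 | 60 | 5
Z3 | 5 | 5 | 5
Z1 | 1 | 2 | 1
After WHERE (12 rows):
users.code | users.qty | books.rank | books.qty
Y1 | 5 | 9 | 5
Y1 | 5 | 40 | 5
Y1 | 5 | 60 | 5
Y1 | 5 | 5 | 5
Z2 | 5 | 9 | 5
Z2 | 5 | 40 | 5
Z2 | 5 | 60 | 5
Z2 | 5 | 5 | 5
Z3 | 5 | 9 | 5
Z3 | 5 | 40 | 5
Z3 | 5 | 60 | 5
Z3 | 5 | 5 | 5
After SELECT (12 rows):
books.rank | books.qty
9 | 5
40 | 5
60 | 5
5 | 5
9 | 5
40 | 5
60 | 5
5 | 5
9 | 5
40 | 5
60 | 5
5 | 5

== RESULT ==
books.rank | books.qty
9 | 5
40 | 5
60 | 5
5 | 5
9 | 5
40 | 5
60 | 5
5 | 5
9 | 5
40 | 5
60 | 5
5 | 5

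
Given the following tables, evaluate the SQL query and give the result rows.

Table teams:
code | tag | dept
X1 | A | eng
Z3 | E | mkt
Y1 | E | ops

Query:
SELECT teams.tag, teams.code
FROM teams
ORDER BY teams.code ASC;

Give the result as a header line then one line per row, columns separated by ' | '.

== RESULT ==
teams.tag | teams.code
A | X1
E | Y1
E | Z3

Derivation:
After SELECT (3 rows):
teams.tag | teams.code
A | X1
E | Z3
E | Y1
After ORDER BY (3 rows):
teams.tag | teams.code
A | X1
E | Y1
E | Z3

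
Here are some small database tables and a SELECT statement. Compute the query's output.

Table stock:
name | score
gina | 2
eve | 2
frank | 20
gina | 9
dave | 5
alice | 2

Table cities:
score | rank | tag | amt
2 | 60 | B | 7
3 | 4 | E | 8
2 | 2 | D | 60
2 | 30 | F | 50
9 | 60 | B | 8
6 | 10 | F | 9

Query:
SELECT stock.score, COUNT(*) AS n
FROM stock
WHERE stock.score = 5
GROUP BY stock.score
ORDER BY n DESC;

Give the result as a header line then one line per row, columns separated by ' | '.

After WHERE (1 rows):
stock.name | stock.score
dave | 5
After GROUP BY (1 rows):
stock.score | n
5 | 1
After ORDER BY (1 rows):
stock.score | n
5 | 1

== RESULT ==
stock.score | n
5 | 1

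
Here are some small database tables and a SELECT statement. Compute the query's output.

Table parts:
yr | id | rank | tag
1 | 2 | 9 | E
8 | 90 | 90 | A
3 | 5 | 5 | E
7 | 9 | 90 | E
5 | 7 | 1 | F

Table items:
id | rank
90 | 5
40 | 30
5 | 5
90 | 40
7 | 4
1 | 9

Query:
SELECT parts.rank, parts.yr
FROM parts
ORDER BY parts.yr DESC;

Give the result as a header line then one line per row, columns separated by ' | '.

== RESULT ==
parts.rank | parts.yr
90 | 8
90 | 7
1 | 5
5 | 3
9 | 1

Derivation:
After SELECT (5 rows):
parts.rank | parts.yr
9 | 1
90 | 8
5 | 3
90 | 7
1 | 5
After ORDER BY (5 rows):
parts.rank | parts.yr
90 | 8
90 | 7
1 | 5
5 | 3
9 | 1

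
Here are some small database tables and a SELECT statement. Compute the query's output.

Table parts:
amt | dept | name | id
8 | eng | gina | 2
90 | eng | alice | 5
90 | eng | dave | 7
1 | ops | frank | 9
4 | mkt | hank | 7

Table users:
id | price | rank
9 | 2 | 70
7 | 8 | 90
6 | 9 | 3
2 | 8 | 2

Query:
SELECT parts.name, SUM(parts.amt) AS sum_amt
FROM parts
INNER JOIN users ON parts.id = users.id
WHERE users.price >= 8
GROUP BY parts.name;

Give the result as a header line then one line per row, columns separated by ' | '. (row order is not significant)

== RESULT ==
parts.name | sum_amt
gina | 8
dave | 90
hank | 4

Derivation:
After JOIN users (4 rows):
parts.amt | parts.dept | parts.name | parts.id | users.id | users.price | users.rank
8 | eng | gina | 2 | 2 | 8 | 2
90 | eng | dave | 7 | 7 | 8 | 90
1 | ops | frank | 9 | 9 | 2 | 70
4 | mkt | hank | 7 | 7 | 8 | 90
After WHERE (3 rows):
parts.amt | parts.dept | parts.name | parts.id | users.id | users.price | users.rank
8 | eng | gina | 2 | 2 | 8 | 2
90 | eng | dave | 7 | 7 | 8 | 90
4 | mkt | hank | 7 | 7 | 8 | 90
After GROUP BY (3 rows):
parts.name | sum_amt
gina | 8
dave | 90
hank | 4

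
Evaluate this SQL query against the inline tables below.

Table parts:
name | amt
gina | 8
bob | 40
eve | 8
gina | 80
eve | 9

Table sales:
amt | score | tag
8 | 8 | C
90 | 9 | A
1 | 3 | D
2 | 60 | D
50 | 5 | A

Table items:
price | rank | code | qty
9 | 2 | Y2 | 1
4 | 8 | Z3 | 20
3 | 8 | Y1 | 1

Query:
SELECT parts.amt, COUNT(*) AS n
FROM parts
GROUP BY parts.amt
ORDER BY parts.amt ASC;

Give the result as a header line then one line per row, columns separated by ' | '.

After GROUP BY (4 rows):
parts.amt | n
8 | 2
40 | 1
80 | 1
9 | 1
After ORDER BY (4 rows):
parts.amt | n
8 | 2
9 | 1
40 | 1
80 | 1

== RESULT ==
parts.amt | n
8 | 2
9 | 1
40 | 1
80 | 1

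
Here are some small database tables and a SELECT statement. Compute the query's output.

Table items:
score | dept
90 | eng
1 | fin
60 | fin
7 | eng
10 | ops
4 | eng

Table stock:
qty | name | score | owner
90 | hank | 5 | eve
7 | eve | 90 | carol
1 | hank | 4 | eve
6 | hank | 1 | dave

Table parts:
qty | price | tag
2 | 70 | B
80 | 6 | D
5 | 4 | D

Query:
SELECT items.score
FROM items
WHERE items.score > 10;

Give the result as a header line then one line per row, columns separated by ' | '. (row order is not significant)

After WHERE (2 rows):
items.score | items.dept
90 | eng
60 | fin
After SELECT (2 rows):
items.score
90
60

== RESULT ==
items.score
90
60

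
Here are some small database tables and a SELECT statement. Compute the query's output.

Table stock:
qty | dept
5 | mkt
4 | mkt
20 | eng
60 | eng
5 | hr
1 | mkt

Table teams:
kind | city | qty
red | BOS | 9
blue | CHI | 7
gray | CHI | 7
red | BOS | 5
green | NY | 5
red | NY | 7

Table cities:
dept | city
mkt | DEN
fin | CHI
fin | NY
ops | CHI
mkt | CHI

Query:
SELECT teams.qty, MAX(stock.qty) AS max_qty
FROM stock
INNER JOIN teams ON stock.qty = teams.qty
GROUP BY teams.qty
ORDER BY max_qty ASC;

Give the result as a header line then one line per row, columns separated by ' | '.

After JOIN teams (4 rows):
stock.qty | stock.dept | teams.kind | teams.city | teams.qty
5 | mkt | red | BOS | 5
5 | mkt | green | NY | 5
5 | hr | red | BOS | 5
5 | hr | green | NY | 5
After GROUP BY (1 rows):
teams.qty | max_qty
5 | 5
After ORDER BY (1 rows):
teams.qty | max_qty
5 | 5

== RESULT ==
teams.qty | max_qty
5 | 5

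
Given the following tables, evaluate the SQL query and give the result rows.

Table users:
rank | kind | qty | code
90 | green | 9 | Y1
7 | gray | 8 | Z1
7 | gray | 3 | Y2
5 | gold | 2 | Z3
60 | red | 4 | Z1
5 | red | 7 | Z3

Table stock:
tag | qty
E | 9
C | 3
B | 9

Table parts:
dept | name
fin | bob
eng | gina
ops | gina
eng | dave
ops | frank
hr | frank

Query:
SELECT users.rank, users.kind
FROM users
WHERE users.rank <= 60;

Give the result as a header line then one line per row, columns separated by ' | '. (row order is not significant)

After WHERE (5 rows):
users.rank | users.kind | users.qty | users.code
7 | gray | 8 | Z1
7 | gray | 3 | Y2
5 | gold | 2 | Z3
60 | red | 4 | Z1
5 | red | 7 | Z3
After SELECT (5 rows):
users.rank | users.kind
7 | gray
7 | gray
5 | gold
60 | red
5 | red

== RESULT ==
users.rank | users.kind
7 | gray
7 | gray
5 | gold
60 | red
5 | red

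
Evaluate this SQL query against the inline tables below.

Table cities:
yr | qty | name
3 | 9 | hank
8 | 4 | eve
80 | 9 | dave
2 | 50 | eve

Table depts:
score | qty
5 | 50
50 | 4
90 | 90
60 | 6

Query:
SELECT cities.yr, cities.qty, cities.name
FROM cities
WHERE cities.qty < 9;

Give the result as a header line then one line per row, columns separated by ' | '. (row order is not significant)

After WHERE (1 rows):
cities.yr | cities.qty | cities.name
8 | 4 | eve
After SELECT (1 rows):
cities.yr | cities.qty | cities.name
8 | 4 | eve

== RESULT ==
cities.yr | cities.qty | cities.name
8 | 4 | eve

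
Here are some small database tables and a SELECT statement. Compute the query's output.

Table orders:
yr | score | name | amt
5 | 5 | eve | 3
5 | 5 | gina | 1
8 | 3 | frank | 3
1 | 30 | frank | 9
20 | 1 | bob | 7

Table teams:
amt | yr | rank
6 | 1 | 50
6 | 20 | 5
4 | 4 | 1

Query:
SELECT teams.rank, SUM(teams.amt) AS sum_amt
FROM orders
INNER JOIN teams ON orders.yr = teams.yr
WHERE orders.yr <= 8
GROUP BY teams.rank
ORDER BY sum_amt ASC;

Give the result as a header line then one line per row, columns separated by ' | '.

After JOIN teams (2 rows):
orders.yr | orders.score | orders.name | orders.amt | teams.amt | teams.yr | teams.rank
1 | 30 | frank | 9 | 6 | 1 | 50
20 | 1 | bob | 7 | 6 | 20 | 5
After WHERE (1 rows):
orders.yr | orders.score | orders.name | orders.amt | teams.amt | teams.yr | teams.rank
1 | 30 | frank | 9 | 6 | 1 | 50
After GROUP BY (1 rows):
teams.rank | sum_amt
50 | 6
After ORDER BY (1 rows):
teams.rank | sum_amt
50 | 6

== RESULT ==
teams.rank | sum_amt
50 | 6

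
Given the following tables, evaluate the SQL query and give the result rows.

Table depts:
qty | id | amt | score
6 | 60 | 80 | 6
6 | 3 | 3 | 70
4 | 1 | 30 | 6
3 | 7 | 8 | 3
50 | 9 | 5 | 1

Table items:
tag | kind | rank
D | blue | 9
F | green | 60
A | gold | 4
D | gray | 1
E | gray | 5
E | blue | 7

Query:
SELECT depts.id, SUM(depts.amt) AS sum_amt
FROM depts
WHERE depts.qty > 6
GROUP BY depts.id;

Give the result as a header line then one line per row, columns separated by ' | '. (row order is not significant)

== RESULT ==
depts.id | sum_amt
9 | 5

Derivation:
After WHERE (1 rows):
depts.qty | depts.id | depts.amt | depts.score
50 | 9 | 5 | 1
After GROUP BY (1 rows):
depts.id | sum_amt
9 | 5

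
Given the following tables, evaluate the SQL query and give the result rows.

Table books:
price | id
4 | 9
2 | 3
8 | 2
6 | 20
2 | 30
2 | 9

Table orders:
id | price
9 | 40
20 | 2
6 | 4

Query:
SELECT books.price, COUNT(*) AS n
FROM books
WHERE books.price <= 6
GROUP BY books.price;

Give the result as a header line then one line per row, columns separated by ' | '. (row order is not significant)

== RESULT ==
books.price | n
4 | 1
2 | 3
6 | 1

Derivation:
After WHERE (5 rows):
books.price | books.id
4 | 9
2 | 3
6 | 20
2 | 30
2 | 9
After GROUP BY (3 rows):
books.price | n
4 | 1
2 | 3
6 | 1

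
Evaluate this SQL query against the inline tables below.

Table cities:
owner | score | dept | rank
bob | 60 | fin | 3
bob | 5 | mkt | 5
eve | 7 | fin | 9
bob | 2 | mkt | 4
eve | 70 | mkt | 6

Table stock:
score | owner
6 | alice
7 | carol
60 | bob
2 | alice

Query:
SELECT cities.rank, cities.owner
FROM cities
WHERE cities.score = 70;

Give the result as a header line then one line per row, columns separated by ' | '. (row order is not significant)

After WHERE (1 rows):
cities.owner | cities.score | cities.dept | cities.rank
eve | 70 | mkt | 6
After SELECT (1 rows):
cities.rank | cities.owner
6 | eve

== RESULT ==
cities.rank | cities.owner
6 | eve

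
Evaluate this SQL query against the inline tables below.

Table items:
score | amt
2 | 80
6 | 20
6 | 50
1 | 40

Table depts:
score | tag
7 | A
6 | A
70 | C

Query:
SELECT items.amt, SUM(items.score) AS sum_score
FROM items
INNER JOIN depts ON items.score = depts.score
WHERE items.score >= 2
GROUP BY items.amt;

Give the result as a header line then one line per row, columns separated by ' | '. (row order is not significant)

After JOIN depts (2 rows):
items.score | items.amt | depts.score | depts.tag
6 | 20 | 6 | A
6 | 50 | 6 | A
After WHERE (2 rows):
items.score | items.amt | depts.score | depts.tag
6 | 20 | 6 | A
6 | 50 | 6 | A
After GROUP BY (2 rows):
items.amt | sum_score
20 | 6
50 | 6

== RESULT ==
items.amt | sum_score
20 | 6
50 | 6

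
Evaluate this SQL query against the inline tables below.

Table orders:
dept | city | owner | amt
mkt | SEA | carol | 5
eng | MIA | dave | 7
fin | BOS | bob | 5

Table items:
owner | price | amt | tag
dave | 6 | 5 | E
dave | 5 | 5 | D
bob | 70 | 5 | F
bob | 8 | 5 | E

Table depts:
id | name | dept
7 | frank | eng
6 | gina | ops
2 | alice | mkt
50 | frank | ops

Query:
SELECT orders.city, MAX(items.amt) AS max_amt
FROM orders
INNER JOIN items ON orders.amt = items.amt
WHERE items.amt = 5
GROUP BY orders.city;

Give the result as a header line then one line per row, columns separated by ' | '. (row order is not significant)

After JOIN items (8 rows):
orders.dept | orders.city | orders.owner | orders.amt | items.owner | items.price | items.amt | items.tag
mkt | SEA | carol | 5 | dave | 6 | 5 | E
mkt | SEA | carol | 5 | dave | 5 | 5 | D
mkt | SEA | carol | 5 | bob | 70 | 5 | F
mkt | SEA | carol | 5 | bob | 8 | 5 | E
fin | BOS | bob | 5 | dave | 6 | 5 | E
fin | BOS | bob | 5 | dave | 5 | 5 | D
fin | BOS | bob | 5 | bob | 70 | 5 | F
fin | BOS | bob | 5 | bob | 8 | 5 | E
After WHERE (8 rows):
orders.dept | orders.city | orders.owner | orders.amt | items.owner | items.price | items.amt | items.tag
mkt | SEA | carol | 5 | dave | 6 | 5 | E
mkt | SEA | carol | 5 | dave | 5 | 5 | D
mkt | SEA | carol | 5 | bob | 70 | 5 | F
mkt | SEA | carol | 5 | bob | 8 | 5 | E
fin | BOS | bob | 5 | dave | 6 | 5 | E
fin | BOS | bob | 5 | dave | 5 | 5 | D
fin | BOS | bob | 5 | bob | 70 | 5 | F
fin | BOS | bob | 5 | bob | 8 | 5 | E
After GROUP BY (2 rows):
orders.city | max_amt
SEA | 5
BOS | 5

== RESULT ==
orders.city | max_amt
SEA | 5
BOS | 5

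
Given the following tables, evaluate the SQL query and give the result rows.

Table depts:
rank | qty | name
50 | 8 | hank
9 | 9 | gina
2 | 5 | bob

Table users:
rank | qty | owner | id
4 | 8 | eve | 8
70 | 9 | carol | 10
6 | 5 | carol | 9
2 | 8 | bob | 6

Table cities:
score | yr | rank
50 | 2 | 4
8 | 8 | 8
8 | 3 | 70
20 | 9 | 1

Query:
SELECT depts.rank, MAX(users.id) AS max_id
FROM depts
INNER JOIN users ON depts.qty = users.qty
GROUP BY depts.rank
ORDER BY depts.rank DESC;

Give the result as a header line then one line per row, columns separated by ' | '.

After JOIN users (4 rows):
depts.rank | depts.qty | depts.name | users.rank | users.qty | users.owner | users.id
50 | 8 | hank | 4 | 8 | eve | 8
50 | 8 | hank | 2 | 8 | bob | 6
9 | 9 | gina | 70 | 9 | carol | 10
2 | 5 | bob | 6 | 5 | carol | 9
After GROUP BY (3 rows):
depts.rank | max_id
50 | 8
9 | 10
2 | 9
After ORDER BY (3 rows):
depts.rank | max_id
50 | 8
9 | 10
2 | 9

== RESULT ==
depts.rank | max_id
50 | 8
9 | 10
2 | 9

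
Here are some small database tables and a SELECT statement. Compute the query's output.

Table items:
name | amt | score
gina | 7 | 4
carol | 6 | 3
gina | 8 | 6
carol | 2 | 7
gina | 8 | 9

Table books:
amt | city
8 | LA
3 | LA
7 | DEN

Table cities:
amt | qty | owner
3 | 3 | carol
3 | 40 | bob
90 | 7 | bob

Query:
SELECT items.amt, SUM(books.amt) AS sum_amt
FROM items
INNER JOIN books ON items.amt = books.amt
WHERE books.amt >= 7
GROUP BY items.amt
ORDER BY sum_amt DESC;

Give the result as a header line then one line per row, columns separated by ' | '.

After JOIN books (3 rows):
items.name | items.amt | items.score | books.amt | books.city
gina | 7 | 4 | 7 | DEN
gina | 8 | 6 | 8 | LA
gina | 8 | 9 | 8 | LA
After WHERE (3 rows):
items.name | items.amt | items.score | books.amt | books.city
gina | 7 | 4 | 7 | DEN
gina | 8 | 6 | 8 | LA
gina | 8 | 9 | 8 | LA
After GROUP BY (2 rows):
items.amt | sum_amt
7 | 7
8 | 16
After ORDER BY (2 rows):
items.amt | sum_amt
8 | 16
7 | 7

== RESULT ==
items.amt | sum_amt
8 | 16
7 | 7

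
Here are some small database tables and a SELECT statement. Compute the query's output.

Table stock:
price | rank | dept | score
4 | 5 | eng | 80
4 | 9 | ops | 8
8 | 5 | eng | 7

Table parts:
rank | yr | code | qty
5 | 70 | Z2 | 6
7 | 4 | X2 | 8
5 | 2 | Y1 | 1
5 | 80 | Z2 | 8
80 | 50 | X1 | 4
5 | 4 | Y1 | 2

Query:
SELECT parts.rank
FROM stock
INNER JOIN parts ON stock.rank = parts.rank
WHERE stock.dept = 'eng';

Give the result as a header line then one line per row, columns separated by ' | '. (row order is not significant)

After JOIN parts (8 rows):
stock.price | stock.rank | stock.dept | stock.score | parts.rank | parts.yr | parts.code | parts.qty
4 | 5 | eng | 80 | 5 | 70 | Z2 | 6
4 | 5 | eng | 80 | 5 | 2 | Y1 | 1
4 | 5 | eng | 80 | 5 | 80 | Z2 | 8
4 | 5 | eng | 80 | 5 | 4 | Y1 | 2
8 | 5 | eng | 7 | 5 | 70 | Z2 | 6
8 | 5 | eng | 7 | 5 | 2 | Y1 | 1
8 | 5 | eng | 7 | 5 | 80 | Z2 | 8
8 | 5 | eng | 7 | 5 | 4 | Y1 | 2
After WHERE (8 rows):
stock.price | stock.rank | stock.dept | stock.score | parts.rank | parts.yr | parts.code | parts.qty
4 | 5 | eng | 80 | 5 | 70 | Z2 | 6
4 | 5 | eng | 80 | 5 | 2 | Y1 | 1
4 | 5 | eng | 80 | 5 | 80 | Z2 | 8
4 | 5 | eng | 80 | 5 | 4 | Y1 | 2
8 | 5 | eng | 7 | 5 | 70 | Z2 | 6
8 | 5 | eng | 7 | 5 | 2 | Y1 | 1
8 | 5 | eng | 7 | 5 | 80 | Z2 | 8
8 | 5 | eng | 7 | 5 | 4 | Y1 | 2
After SELECT (8 rows):
parts.rank
5
5
5
5
5
5
5
5

== RESULT ==
parts.rank
5
5
5
5
5
5
5
5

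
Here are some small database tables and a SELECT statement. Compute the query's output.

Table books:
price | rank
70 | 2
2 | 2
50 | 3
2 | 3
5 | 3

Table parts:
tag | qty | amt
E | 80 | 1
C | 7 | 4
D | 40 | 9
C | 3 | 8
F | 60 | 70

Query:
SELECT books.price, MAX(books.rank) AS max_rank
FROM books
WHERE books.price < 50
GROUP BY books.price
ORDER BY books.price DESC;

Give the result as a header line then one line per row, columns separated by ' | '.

After WHERE (3 rows):
books.price | books.rank
2 | 2
2 | 3
5 | 3
After GROUP BY (2 rows):
books.price | max_rank
2 | 3
5 | 3
After ORDER BY (2 rows):
books.price | max_rank
5 | 3
2 | 3

== RESULT ==
books.price | max_rank
5 | 3
2 | 3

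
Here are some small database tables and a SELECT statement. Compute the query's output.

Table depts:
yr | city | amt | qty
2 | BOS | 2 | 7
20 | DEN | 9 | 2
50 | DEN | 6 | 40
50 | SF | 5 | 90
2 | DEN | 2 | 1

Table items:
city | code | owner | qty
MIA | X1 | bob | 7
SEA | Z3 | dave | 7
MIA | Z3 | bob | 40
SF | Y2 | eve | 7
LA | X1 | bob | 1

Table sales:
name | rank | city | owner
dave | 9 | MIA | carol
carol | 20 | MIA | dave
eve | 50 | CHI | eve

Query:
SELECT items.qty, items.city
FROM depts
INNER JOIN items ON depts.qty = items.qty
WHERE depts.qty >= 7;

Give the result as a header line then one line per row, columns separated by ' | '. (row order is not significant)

After JOIN items (5 rows):
depts.yr | depts.city | depts.amt | depts.qty | items.city | items.code | items.owner | items.qty
2 | BOS | 2 | 7 | MIA | X1 | bob | 7
2 | BOS | 2 | 7 | SEA | Z3 | dave | 7
2 | BOS | 2 | 7 | SF | Y2 | eve | 7
50 | DEN | 6 | 40 | MIA | Z3 | bob | 40
2 | DEN | 2 | 1 | LA | X1 | bob | 1
After WHERE (4 rows):
depts.yr | depts.city | depts.amt | depts.qty | items.city | items.code | items.owner | items.qty
2 | BOS | 2 | 7 | MIA | X1 | bob | 7
2 | BOS | 2 | 7 | SEA | Z3 | dave | 7
2 | BOS | 2 | 7 | SF | Y2 | eve | 7
50 | DEN | 6 | 40 | MIA | Z3 | bob | 40
After SELECT (4 rows):
items.qty | items.city
7 | MIA
7 | SEA
7 | SF
40 | MIA

== RESULT ==
items.qty | items.city
7 | MIA
7 | SEA
7 | SF
40 | MIA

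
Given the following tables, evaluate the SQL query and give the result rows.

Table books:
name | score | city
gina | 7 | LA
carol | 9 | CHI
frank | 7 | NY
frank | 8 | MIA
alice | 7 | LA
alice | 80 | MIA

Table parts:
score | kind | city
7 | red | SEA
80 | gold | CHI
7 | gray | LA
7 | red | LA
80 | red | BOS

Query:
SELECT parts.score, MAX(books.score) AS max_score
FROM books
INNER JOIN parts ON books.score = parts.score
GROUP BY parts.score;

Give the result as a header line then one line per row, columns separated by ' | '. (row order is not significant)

== RESULT ==
parts.score | max_score
7 | 7
80 | 80

Derivation:
After JOIN parts (11 rows):
books.name | books.score | books.city | parts.score | parts.kind | parts.city
gina | 7 | LA | 7 | red | SEA
gina | 7 | LA | 7 | gray | LA
gina | 7 | LA | 7 | red | LA
frank | 7 | NY | 7 | red | SEA
frank | 7 | NY | 7 | gray | LA
frank | 7 | NY | 7 | red | LA
alice | 7 | LA | 7 | red | SEA
alice | 7 | LA | 7 | gray | LA
alice | 7 | LA | 7 | red | LA
alice | 80 | MIA | 80 | gold | CHI
alice | 80 | MIA | 80 | red | BOS
After GROUP BY (2 rows):
parts.score | max_score
7 | 7
80 | 80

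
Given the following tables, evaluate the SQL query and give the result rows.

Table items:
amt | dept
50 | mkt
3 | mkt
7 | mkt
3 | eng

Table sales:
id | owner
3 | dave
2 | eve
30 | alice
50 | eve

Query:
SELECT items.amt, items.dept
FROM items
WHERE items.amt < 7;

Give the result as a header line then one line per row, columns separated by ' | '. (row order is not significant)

After WHERE (2 rows):
items.amt | items.dept
3 | mkt
3 | eng
After SELECT (2 rows):
items.amt | items.dept
3 | mkt
3 | eng

== RESULT ==
items.amt | items.dept
3 | mkt
3 | eng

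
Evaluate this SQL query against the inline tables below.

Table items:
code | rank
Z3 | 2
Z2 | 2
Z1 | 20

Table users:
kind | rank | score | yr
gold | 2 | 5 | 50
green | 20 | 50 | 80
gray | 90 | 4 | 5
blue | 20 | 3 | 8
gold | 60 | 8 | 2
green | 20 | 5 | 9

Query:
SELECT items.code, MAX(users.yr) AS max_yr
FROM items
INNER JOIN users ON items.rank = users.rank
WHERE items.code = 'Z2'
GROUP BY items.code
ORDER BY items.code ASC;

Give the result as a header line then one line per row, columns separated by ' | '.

After JOIN users (5 rows):
items.code | items.rank | users.kind | users.rank | users.score | users.yr
Z3 | 2 | gold | 2 | 5 | 50
Z2 | 2 | gold | 2 | 5 | 50
Z1 | 20 | green | 20 | 50 | 80
Z1 | 20 | blue | 20 | 3 | 8
Z1 | 20 | green | 20 | 5 | 9
After WHERE (1 rows):
items.code | items.rank | users.kind | users.rank | users.score | users.yr
Z2 | 2 | gold | 2 | 5 | 50
After GROUP BY (1 rows):
items.code | max_yr
Z2 | 50
After ORDER BY (1 rows):
items.code | max_yr
Z2 | 50

== RESULT ==
items.code | max_yr
Z2 | 50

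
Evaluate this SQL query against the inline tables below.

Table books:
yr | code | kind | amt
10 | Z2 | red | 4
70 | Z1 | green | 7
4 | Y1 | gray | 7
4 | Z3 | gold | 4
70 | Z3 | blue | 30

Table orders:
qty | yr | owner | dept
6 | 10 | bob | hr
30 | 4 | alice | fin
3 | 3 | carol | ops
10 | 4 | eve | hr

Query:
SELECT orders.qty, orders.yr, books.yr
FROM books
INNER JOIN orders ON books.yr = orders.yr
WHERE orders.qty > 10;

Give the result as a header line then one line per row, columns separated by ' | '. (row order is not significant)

After JOIN orders (5 rows):
books.yr | books.code | books.kind | books.amt | orders.qty | orders.yr | orders.owner | orders.dept
10 | Z2 | red | 4 | 6 | 10 | bob | hr
4 | Y1 | gray | 7 | 30 | 4 | alice | fin
4 | Y1 | gray | 7 | 10 | 4 | eve | hr
4 | Z3 | gold | 4 | 30 | 4 | alice | fin
4 | Z3 | gold | 4 | 10 | 4 | eve | hr
After WHERE (2 rows):
books.yr | books.code | books.kind | books.amt | orders.qty | orders.yr | orders.owner | orders.dept
4 | Y1 | gray | 7 | 30 | 4 | alice | fin
4 | Z3 | gold | 4 | 30 | 4 | alice | fin
After SELECT (2 rows):
orders.qty | orders.yr | books.yr
30 | 4 | 4
30 | 4 | 4

== RESULT ==
orders.qty | orders.yr | books.yr
30 | 4 | 4
30 | 4 | 4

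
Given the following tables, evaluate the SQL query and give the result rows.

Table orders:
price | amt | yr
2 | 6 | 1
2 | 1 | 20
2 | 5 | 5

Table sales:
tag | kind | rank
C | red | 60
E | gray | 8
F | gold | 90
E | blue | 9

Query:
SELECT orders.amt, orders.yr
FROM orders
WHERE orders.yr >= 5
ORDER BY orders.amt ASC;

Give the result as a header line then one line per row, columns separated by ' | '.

After WHERE (2 rows):
orders.price | orders.amt | orders.yr
2 | 1 | 20
2 | 5 | 5
After SELECT (2 rows):
orders.amt | orders.yr
1 | 20
5 | 5
After ORDER BY (2 rows):
orders.amt | orders.yr
1 | 20
5 | 5

== RESULT ==
orders.amt | orders.yr
1 | 20
5 | 5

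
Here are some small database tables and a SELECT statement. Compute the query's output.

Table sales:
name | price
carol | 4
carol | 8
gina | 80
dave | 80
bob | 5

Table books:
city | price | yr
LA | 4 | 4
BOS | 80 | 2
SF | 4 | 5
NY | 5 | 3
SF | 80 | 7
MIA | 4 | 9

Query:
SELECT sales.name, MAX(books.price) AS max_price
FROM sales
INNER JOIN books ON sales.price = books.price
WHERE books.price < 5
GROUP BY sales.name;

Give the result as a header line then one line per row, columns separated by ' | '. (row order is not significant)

== RESULT ==
sales.name | max_price
carol | 4

Derivation:
After JOIN books (8 rows):
sales.name | sales.price | books.city | books.price | books.yr
carol | 4 | LA | 4 | 4
carol | 4 | SF | 4 | 5
carol | 4 | MIA | 4 | 9
gina | 80 | BOS | 80 | 2
gina | 80 | SF | 80 | 7
dave | 80 | BOS | 80 | 2
dave | 80 | SF | 80 | 7
bob | 5 | NY | 5 | 3
After WHERE (3 rows):
sales.name | sales.price | books.city | books.price | books.yr
carol | 4 | LA | 4 | 4
carol | 4 | SF | 4 | 5
carol | 4 | MIA | 4 | 9
After GROUP BY (1 rows):
sales.name | max_price
carol | 4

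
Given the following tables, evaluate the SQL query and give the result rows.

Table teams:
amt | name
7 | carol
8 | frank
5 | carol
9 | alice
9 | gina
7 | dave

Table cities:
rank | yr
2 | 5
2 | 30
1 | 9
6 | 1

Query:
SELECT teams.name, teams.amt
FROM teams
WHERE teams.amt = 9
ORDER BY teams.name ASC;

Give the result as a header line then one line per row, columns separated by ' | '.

== RESULT ==
teams.name | teams.amt
alice | 9
gina | 9

Derivation:
After WHERE (2 rows):
teams.amt | teams.name
9 | alice
9 | gina
After SELECT (2 rows):
teams.name | teams.amt
alice | 9
gina | 9
After ORDER BY (2 rows):
teams.name | teams.amt
alice | 9
gina | 9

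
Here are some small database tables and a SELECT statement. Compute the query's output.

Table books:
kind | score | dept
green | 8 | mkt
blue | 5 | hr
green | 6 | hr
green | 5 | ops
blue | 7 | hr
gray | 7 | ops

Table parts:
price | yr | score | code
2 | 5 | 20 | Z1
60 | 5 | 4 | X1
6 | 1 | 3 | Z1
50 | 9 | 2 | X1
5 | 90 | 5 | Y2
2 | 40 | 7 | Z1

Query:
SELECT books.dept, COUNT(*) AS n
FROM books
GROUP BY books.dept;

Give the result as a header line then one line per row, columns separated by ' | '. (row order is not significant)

== RESULT ==
books.dept | n
mkt | 1
hr | 3
ops | 2

Derivation:
After GROUP BY (3 rows):
books.dept | n
mkt | 1
hr | 3
ops | 2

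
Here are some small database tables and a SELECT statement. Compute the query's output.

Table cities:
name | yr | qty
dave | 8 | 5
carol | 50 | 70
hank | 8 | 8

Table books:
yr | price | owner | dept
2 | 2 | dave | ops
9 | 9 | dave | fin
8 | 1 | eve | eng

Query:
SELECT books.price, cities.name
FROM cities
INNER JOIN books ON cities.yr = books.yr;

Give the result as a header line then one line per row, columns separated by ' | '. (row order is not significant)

== RESULT ==
books.price | cities.name
1 | dave
1 | hank

Derivation:
After JOIN books (2 rows):
cities.name | cities.yr | cities.qty | books.yr | books.price | books.owner | books.dept
dave | 8 | 5 | 8 | 1 | eve | eng
hank | 8 | 8 | 8 | 1 | eve | eng
After SELECT (2 rows):
books.price | cities.name
1 | dave
1 | hank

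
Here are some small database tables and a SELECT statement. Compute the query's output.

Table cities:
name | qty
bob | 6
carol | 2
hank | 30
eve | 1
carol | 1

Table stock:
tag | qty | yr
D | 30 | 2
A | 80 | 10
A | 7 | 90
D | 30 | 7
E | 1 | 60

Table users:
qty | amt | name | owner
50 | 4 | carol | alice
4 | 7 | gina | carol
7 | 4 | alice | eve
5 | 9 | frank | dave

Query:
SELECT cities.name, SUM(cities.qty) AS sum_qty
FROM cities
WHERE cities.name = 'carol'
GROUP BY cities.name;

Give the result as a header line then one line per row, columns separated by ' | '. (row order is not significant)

== RESULT ==
cities.name | sum_qty
carol | 3

Derivation:
After WHERE (2 rows):
cities.name | cities.qty
carol | 2
carol | 1
After GROUP BY (1 rows):
cities.name | sum_qty
carol | 3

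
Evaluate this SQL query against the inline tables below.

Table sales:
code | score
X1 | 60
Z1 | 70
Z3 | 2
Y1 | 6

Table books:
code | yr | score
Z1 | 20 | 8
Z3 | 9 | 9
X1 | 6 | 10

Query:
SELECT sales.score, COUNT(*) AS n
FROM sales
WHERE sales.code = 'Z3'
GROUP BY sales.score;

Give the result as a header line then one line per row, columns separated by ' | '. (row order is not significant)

After WHERE (1 rows):
sales.code | sales.score
Z3 | 2
After GROUP BY (1 rows):
sales.score | n
2 | 1

== RESULT ==
sales.score | n
2 | 1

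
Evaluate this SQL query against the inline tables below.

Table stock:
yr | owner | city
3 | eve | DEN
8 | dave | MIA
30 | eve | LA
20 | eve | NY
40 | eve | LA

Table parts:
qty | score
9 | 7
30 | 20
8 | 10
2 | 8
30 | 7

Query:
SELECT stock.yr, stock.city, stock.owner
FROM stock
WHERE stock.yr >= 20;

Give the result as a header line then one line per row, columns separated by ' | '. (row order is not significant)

After WHERE (3 rows):
stock.yr | stock.owner | stock.city
30 | eve | LA
20 | eve | NY
40 | eve | LA
After SELECT (3 rows):
stock.yr | stock.city | stock.owner
30 | LA | eve
20 | NY | eve
40 | LA | eve

== RESULT ==
stock.yr | stock.city | stock.owner
30 | LA | eve
20 | NY | eve
40 | LA | eve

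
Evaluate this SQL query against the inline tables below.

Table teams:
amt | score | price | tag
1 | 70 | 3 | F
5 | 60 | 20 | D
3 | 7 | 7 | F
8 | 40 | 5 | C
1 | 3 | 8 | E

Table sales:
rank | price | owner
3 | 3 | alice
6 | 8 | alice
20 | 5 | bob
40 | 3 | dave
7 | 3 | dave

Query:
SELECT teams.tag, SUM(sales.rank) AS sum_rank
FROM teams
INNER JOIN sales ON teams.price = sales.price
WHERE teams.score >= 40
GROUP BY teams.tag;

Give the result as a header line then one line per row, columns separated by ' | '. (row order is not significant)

== RESULT ==
teams.tag | sum_rank
F | 50
C | 20

Derivation:
After JOIN sales (5 rows):
teams.amt | teams.score | teams.price | teams.tag | sales.rank | sales.price | sales.owner
1 | 70 | 3 | F | 3 | 3 | alice
1 | 70 | 3 | F | 40 | 3 | dave
1 | 70 | 3 | F | 7 | 3 | dave
8 | 40 | 5 | C | 20 | 5 | bob
1 | 3 | 8 | E | 6 | 8 | alice
After WHERE (4 rows):
teams.amt | teams.score | teams.price | teams.tag | sales.rank | sales.price | sales.owner
1 | 70 | 3 | F | 3 | 3 | alice
1 | 70 | 3 | F | 40 | 3 | dave
1 | 70 | 3 | F | 7 | 3 | dave
8 | 40 | 5 | C | 20 | 5 | bob
After GROUP BY (2 rows):
teams.tag | sum_rank
F | 50
C | 20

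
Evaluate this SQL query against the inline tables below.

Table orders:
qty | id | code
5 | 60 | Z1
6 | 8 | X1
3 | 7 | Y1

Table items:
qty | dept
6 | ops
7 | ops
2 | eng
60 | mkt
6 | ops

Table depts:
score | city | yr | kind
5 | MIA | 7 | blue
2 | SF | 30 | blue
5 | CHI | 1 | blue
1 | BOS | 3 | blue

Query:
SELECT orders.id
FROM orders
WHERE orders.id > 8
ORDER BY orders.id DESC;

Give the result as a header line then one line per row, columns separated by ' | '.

== RESULT ==
orders.id
60

Derivation:
After WHERE (1 rows):
orders.qty | orders.id | orders.code
5 | 60 | Z1
After SELECT (1 rows):
orders.id
60
After ORDER BY (1 rows):
orders.id
60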